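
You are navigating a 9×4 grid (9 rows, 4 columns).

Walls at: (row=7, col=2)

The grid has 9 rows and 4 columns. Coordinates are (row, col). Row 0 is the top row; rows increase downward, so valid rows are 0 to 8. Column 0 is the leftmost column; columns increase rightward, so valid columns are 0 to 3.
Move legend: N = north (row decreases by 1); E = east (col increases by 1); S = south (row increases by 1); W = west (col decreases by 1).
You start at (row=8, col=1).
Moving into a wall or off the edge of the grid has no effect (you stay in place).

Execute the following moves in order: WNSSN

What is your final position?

Answer: Final position: (row=7, col=0)

Derivation:
Start: (row=8, col=1)
  W (west): (row=8, col=1) -> (row=8, col=0)
  N (north): (row=8, col=0) -> (row=7, col=0)
  S (south): (row=7, col=0) -> (row=8, col=0)
  S (south): blocked, stay at (row=8, col=0)
  N (north): (row=8, col=0) -> (row=7, col=0)
Final: (row=7, col=0)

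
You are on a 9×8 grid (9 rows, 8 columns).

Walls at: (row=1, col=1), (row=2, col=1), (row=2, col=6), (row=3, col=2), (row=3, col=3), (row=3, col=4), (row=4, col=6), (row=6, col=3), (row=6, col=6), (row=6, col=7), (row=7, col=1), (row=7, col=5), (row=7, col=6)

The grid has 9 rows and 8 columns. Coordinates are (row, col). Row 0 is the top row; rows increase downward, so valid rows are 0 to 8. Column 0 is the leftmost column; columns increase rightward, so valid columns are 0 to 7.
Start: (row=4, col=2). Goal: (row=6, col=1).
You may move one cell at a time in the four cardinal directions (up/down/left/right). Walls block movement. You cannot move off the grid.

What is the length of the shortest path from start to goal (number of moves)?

Answer: Shortest path length: 3

Derivation:
BFS from (row=4, col=2) until reaching (row=6, col=1):
  Distance 0: (row=4, col=2)
  Distance 1: (row=4, col=1), (row=4, col=3), (row=5, col=2)
  Distance 2: (row=3, col=1), (row=4, col=0), (row=4, col=4), (row=5, col=1), (row=5, col=3), (row=6, col=2)
  Distance 3: (row=3, col=0), (row=4, col=5), (row=5, col=0), (row=5, col=4), (row=6, col=1), (row=7, col=2)  <- goal reached here
One shortest path (3 moves): (row=4, col=2) -> (row=4, col=1) -> (row=5, col=1) -> (row=6, col=1)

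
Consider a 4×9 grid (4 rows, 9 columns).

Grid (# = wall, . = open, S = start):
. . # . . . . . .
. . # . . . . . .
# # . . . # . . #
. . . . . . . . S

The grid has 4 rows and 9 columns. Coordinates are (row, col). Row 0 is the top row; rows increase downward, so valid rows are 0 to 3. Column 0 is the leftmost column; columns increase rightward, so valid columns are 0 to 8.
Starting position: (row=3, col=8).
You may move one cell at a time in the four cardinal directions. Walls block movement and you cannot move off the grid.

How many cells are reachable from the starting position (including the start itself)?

Answer: Reachable cells: 26

Derivation:
BFS flood-fill from (row=3, col=8):
  Distance 0: (row=3, col=8)
  Distance 1: (row=3, col=7)
  Distance 2: (row=2, col=7), (row=3, col=6)
  Distance 3: (row=1, col=7), (row=2, col=6), (row=3, col=5)
  Distance 4: (row=0, col=7), (row=1, col=6), (row=1, col=8), (row=3, col=4)
  Distance 5: (row=0, col=6), (row=0, col=8), (row=1, col=5), (row=2, col=4), (row=3, col=3)
  Distance 6: (row=0, col=5), (row=1, col=4), (row=2, col=3), (row=3, col=2)
  Distance 7: (row=0, col=4), (row=1, col=3), (row=2, col=2), (row=3, col=1)
  Distance 8: (row=0, col=3), (row=3, col=0)
Total reachable: 26 (grid has 30 open cells total)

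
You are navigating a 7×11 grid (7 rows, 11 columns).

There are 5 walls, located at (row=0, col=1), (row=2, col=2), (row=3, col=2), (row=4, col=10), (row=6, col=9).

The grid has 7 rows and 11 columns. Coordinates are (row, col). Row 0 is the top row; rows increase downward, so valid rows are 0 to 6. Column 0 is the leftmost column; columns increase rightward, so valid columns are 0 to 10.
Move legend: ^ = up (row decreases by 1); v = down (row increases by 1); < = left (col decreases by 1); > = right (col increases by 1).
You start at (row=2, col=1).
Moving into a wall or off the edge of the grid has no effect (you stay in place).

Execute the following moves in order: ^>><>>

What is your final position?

Answer: Final position: (row=1, col=4)

Derivation:
Start: (row=2, col=1)
  ^ (up): (row=2, col=1) -> (row=1, col=1)
  > (right): (row=1, col=1) -> (row=1, col=2)
  > (right): (row=1, col=2) -> (row=1, col=3)
  < (left): (row=1, col=3) -> (row=1, col=2)
  > (right): (row=1, col=2) -> (row=1, col=3)
  > (right): (row=1, col=3) -> (row=1, col=4)
Final: (row=1, col=4)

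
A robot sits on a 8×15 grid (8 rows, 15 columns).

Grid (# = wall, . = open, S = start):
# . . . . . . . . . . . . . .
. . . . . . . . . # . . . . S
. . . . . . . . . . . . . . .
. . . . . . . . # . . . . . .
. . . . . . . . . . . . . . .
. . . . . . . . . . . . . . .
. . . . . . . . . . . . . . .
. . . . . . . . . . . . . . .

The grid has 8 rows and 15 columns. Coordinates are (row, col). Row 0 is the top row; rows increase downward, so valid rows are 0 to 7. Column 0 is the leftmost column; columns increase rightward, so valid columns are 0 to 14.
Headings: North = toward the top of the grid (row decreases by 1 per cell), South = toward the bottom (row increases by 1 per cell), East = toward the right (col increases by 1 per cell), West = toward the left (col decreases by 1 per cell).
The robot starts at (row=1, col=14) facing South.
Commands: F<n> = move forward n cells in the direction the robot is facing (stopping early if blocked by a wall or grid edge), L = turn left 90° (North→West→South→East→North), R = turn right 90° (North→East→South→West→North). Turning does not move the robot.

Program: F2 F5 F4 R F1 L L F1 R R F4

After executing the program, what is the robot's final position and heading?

Answer: Final position: (row=7, col=10), facing West

Derivation:
Start: (row=1, col=14), facing South
  F2: move forward 2, now at (row=3, col=14)
  F5: move forward 4/5 (blocked), now at (row=7, col=14)
  F4: move forward 0/4 (blocked), now at (row=7, col=14)
  R: turn right, now facing West
  F1: move forward 1, now at (row=7, col=13)
  L: turn left, now facing South
  L: turn left, now facing East
  F1: move forward 1, now at (row=7, col=14)
  R: turn right, now facing South
  R: turn right, now facing West
  F4: move forward 4, now at (row=7, col=10)
Final: (row=7, col=10), facing West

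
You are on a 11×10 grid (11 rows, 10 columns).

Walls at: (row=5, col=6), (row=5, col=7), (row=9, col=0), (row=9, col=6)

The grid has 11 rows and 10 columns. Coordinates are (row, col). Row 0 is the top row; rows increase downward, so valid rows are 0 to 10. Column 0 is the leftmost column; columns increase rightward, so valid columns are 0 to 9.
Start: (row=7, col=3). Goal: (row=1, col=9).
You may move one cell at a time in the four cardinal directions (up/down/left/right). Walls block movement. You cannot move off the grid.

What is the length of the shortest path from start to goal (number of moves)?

Answer: Shortest path length: 12

Derivation:
BFS from (row=7, col=3) until reaching (row=1, col=9):
  Distance 0: (row=7, col=3)
  Distance 1: (row=6, col=3), (row=7, col=2), (row=7, col=4), (row=8, col=3)
  Distance 2: (row=5, col=3), (row=6, col=2), (row=6, col=4), (row=7, col=1), (row=7, col=5), (row=8, col=2), (row=8, col=4), (row=9, col=3)
  Distance 3: (row=4, col=3), (row=5, col=2), (row=5, col=4), (row=6, col=1), (row=6, col=5), (row=7, col=0), (row=7, col=6), (row=8, col=1), (row=8, col=5), (row=9, col=2), (row=9, col=4), (row=10, col=3)
  Distance 4: (row=3, col=3), (row=4, col=2), (row=4, col=4), (row=5, col=1), (row=5, col=5), (row=6, col=0), (row=6, col=6), (row=7, col=7), (row=8, col=0), (row=8, col=6), (row=9, col=1), (row=9, col=5), (row=10, col=2), (row=10, col=4)
  Distance 5: (row=2, col=3), (row=3, col=2), (row=3, col=4), (row=4, col=1), (row=4, col=5), (row=5, col=0), (row=6, col=7), (row=7, col=8), (row=8, col=7), (row=10, col=1), (row=10, col=5)
  Distance 6: (row=1, col=3), (row=2, col=2), (row=2, col=4), (row=3, col=1), (row=3, col=5), (row=4, col=0), (row=4, col=6), (row=6, col=8), (row=7, col=9), (row=8, col=8), (row=9, col=7), (row=10, col=0), (row=10, col=6)
  Distance 7: (row=0, col=3), (row=1, col=2), (row=1, col=4), (row=2, col=1), (row=2, col=5), (row=3, col=0), (row=3, col=6), (row=4, col=7), (row=5, col=8), (row=6, col=9), (row=8, col=9), (row=9, col=8), (row=10, col=7)
  Distance 8: (row=0, col=2), (row=0, col=4), (row=1, col=1), (row=1, col=5), (row=2, col=0), (row=2, col=6), (row=3, col=7), (row=4, col=8), (row=5, col=9), (row=9, col=9), (row=10, col=8)
  Distance 9: (row=0, col=1), (row=0, col=5), (row=1, col=0), (row=1, col=6), (row=2, col=7), (row=3, col=8), (row=4, col=9), (row=10, col=9)
  Distance 10: (row=0, col=0), (row=0, col=6), (row=1, col=7), (row=2, col=8), (row=3, col=9)
  Distance 11: (row=0, col=7), (row=1, col=8), (row=2, col=9)
  Distance 12: (row=0, col=8), (row=1, col=9)  <- goal reached here
One shortest path (12 moves): (row=7, col=3) -> (row=7, col=4) -> (row=7, col=5) -> (row=7, col=6) -> (row=7, col=7) -> (row=7, col=8) -> (row=7, col=9) -> (row=6, col=9) -> (row=5, col=9) -> (row=4, col=9) -> (row=3, col=9) -> (row=2, col=9) -> (row=1, col=9)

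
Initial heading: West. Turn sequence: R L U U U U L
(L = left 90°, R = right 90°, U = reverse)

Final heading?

Start: West
  R (right (90° clockwise)) -> North
  L (left (90° counter-clockwise)) -> West
  U (U-turn (180°)) -> East
  U (U-turn (180°)) -> West
  U (U-turn (180°)) -> East
  U (U-turn (180°)) -> West
  L (left (90° counter-clockwise)) -> South
Final: South

Answer: Final heading: South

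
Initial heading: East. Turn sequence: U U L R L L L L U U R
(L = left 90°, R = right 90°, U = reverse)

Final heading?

Start: East
  U (U-turn (180°)) -> West
  U (U-turn (180°)) -> East
  L (left (90° counter-clockwise)) -> North
  R (right (90° clockwise)) -> East
  L (left (90° counter-clockwise)) -> North
  L (left (90° counter-clockwise)) -> West
  L (left (90° counter-clockwise)) -> South
  L (left (90° counter-clockwise)) -> East
  U (U-turn (180°)) -> West
  U (U-turn (180°)) -> East
  R (right (90° clockwise)) -> South
Final: South

Answer: Final heading: South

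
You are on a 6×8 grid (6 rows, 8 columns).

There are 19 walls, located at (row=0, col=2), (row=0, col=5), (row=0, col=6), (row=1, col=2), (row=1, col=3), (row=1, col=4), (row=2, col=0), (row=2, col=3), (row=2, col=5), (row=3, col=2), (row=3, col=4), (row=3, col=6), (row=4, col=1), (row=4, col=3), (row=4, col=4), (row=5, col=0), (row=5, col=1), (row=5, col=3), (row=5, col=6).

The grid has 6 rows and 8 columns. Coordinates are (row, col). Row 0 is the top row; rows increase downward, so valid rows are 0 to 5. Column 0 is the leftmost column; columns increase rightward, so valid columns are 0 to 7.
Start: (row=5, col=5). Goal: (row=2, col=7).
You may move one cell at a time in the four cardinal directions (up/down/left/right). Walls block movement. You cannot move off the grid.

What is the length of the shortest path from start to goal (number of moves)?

BFS from (row=5, col=5) until reaching (row=2, col=7):
  Distance 0: (row=5, col=5)
  Distance 1: (row=4, col=5), (row=5, col=4)
  Distance 2: (row=3, col=5), (row=4, col=6)
  Distance 3: (row=4, col=7)
  Distance 4: (row=3, col=7), (row=5, col=7)
  Distance 5: (row=2, col=7)  <- goal reached here
One shortest path (5 moves): (row=5, col=5) -> (row=4, col=5) -> (row=4, col=6) -> (row=4, col=7) -> (row=3, col=7) -> (row=2, col=7)

Answer: Shortest path length: 5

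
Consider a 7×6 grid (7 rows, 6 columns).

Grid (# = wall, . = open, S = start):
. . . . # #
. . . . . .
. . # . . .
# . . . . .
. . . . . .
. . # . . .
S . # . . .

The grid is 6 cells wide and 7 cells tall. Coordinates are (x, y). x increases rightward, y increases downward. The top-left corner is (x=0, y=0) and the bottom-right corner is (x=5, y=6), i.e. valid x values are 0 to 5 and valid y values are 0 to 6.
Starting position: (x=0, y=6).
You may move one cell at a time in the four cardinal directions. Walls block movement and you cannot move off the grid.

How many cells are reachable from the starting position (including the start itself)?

Answer: Reachable cells: 36

Derivation:
BFS flood-fill from (x=0, y=6):
  Distance 0: (x=0, y=6)
  Distance 1: (x=0, y=5), (x=1, y=6)
  Distance 2: (x=0, y=4), (x=1, y=5)
  Distance 3: (x=1, y=4)
  Distance 4: (x=1, y=3), (x=2, y=4)
  Distance 5: (x=1, y=2), (x=2, y=3), (x=3, y=4)
  Distance 6: (x=1, y=1), (x=0, y=2), (x=3, y=3), (x=4, y=4), (x=3, y=5)
  Distance 7: (x=1, y=0), (x=0, y=1), (x=2, y=1), (x=3, y=2), (x=4, y=3), (x=5, y=4), (x=4, y=5), (x=3, y=6)
  Distance 8: (x=0, y=0), (x=2, y=0), (x=3, y=1), (x=4, y=2), (x=5, y=3), (x=5, y=5), (x=4, y=6)
  Distance 9: (x=3, y=0), (x=4, y=1), (x=5, y=2), (x=5, y=6)
  Distance 10: (x=5, y=1)
Total reachable: 36 (grid has 36 open cells total)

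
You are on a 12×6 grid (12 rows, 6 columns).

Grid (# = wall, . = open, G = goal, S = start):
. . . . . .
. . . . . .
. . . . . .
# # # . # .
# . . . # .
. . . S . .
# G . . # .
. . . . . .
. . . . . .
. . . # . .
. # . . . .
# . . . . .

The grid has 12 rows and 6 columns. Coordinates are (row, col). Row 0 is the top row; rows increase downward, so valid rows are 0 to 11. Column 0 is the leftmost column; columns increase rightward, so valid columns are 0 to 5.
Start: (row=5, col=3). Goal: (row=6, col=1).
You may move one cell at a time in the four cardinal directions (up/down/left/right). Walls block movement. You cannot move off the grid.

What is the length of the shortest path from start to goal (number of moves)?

BFS from (row=5, col=3) until reaching (row=6, col=1):
  Distance 0: (row=5, col=3)
  Distance 1: (row=4, col=3), (row=5, col=2), (row=5, col=4), (row=6, col=3)
  Distance 2: (row=3, col=3), (row=4, col=2), (row=5, col=1), (row=5, col=5), (row=6, col=2), (row=7, col=3)
  Distance 3: (row=2, col=3), (row=4, col=1), (row=4, col=5), (row=5, col=0), (row=6, col=1), (row=6, col=5), (row=7, col=2), (row=7, col=4), (row=8, col=3)  <- goal reached here
One shortest path (3 moves): (row=5, col=3) -> (row=5, col=2) -> (row=5, col=1) -> (row=6, col=1)

Answer: Shortest path length: 3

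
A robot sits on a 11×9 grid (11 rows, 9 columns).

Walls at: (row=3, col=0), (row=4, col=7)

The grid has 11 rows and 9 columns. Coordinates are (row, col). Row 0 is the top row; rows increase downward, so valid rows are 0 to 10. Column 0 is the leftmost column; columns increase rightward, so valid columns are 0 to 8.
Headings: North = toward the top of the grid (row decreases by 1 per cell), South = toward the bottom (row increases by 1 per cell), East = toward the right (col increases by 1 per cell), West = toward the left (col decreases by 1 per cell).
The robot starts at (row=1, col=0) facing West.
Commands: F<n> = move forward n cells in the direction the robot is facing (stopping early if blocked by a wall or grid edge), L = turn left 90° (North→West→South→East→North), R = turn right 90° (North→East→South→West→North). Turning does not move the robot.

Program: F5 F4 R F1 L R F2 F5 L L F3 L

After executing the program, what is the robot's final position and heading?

Start: (row=1, col=0), facing West
  F5: move forward 0/5 (blocked), now at (row=1, col=0)
  F4: move forward 0/4 (blocked), now at (row=1, col=0)
  R: turn right, now facing North
  F1: move forward 1, now at (row=0, col=0)
  L: turn left, now facing West
  R: turn right, now facing North
  F2: move forward 0/2 (blocked), now at (row=0, col=0)
  F5: move forward 0/5 (blocked), now at (row=0, col=0)
  L: turn left, now facing West
  L: turn left, now facing South
  F3: move forward 2/3 (blocked), now at (row=2, col=0)
  L: turn left, now facing East
Final: (row=2, col=0), facing East

Answer: Final position: (row=2, col=0), facing East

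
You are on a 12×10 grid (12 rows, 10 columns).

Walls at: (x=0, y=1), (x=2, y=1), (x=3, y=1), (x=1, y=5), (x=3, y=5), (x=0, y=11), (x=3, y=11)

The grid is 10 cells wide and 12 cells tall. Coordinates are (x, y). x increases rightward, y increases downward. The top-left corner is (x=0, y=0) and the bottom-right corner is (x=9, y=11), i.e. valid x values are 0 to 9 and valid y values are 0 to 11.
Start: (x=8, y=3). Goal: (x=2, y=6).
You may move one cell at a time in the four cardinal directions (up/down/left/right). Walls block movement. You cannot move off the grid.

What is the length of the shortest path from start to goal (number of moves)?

BFS from (x=8, y=3) until reaching (x=2, y=6):
  Distance 0: (x=8, y=3)
  Distance 1: (x=8, y=2), (x=7, y=3), (x=9, y=3), (x=8, y=4)
  Distance 2: (x=8, y=1), (x=7, y=2), (x=9, y=2), (x=6, y=3), (x=7, y=4), (x=9, y=4), (x=8, y=5)
  Distance 3: (x=8, y=0), (x=7, y=1), (x=9, y=1), (x=6, y=2), (x=5, y=3), (x=6, y=4), (x=7, y=5), (x=9, y=5), (x=8, y=6)
  Distance 4: (x=7, y=0), (x=9, y=0), (x=6, y=1), (x=5, y=2), (x=4, y=3), (x=5, y=4), (x=6, y=5), (x=7, y=6), (x=9, y=6), (x=8, y=7)
  Distance 5: (x=6, y=0), (x=5, y=1), (x=4, y=2), (x=3, y=3), (x=4, y=4), (x=5, y=5), (x=6, y=6), (x=7, y=7), (x=9, y=7), (x=8, y=8)
  Distance 6: (x=5, y=0), (x=4, y=1), (x=3, y=2), (x=2, y=3), (x=3, y=4), (x=4, y=5), (x=5, y=6), (x=6, y=7), (x=7, y=8), (x=9, y=8), (x=8, y=9)
  Distance 7: (x=4, y=0), (x=2, y=2), (x=1, y=3), (x=2, y=4), (x=4, y=6), (x=5, y=7), (x=6, y=8), (x=7, y=9), (x=9, y=9), (x=8, y=10)
  Distance 8: (x=3, y=0), (x=1, y=2), (x=0, y=3), (x=1, y=4), (x=2, y=5), (x=3, y=6), (x=4, y=7), (x=5, y=8), (x=6, y=9), (x=7, y=10), (x=9, y=10), (x=8, y=11)
  Distance 9: (x=2, y=0), (x=1, y=1), (x=0, y=2), (x=0, y=4), (x=2, y=6), (x=3, y=7), (x=4, y=8), (x=5, y=9), (x=6, y=10), (x=7, y=11), (x=9, y=11)  <- goal reached here
One shortest path (9 moves): (x=8, y=3) -> (x=7, y=3) -> (x=6, y=3) -> (x=5, y=3) -> (x=4, y=3) -> (x=3, y=3) -> (x=2, y=3) -> (x=2, y=4) -> (x=2, y=5) -> (x=2, y=6)

Answer: Shortest path length: 9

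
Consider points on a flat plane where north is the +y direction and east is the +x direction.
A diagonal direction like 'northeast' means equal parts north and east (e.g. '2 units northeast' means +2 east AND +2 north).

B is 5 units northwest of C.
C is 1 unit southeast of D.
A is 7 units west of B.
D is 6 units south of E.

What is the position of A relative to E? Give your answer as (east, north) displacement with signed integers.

Place E at the origin (east=0, north=0).
  D is 6 units south of E: delta (east=+0, north=-6); D at (east=0, north=-6).
  C is 1 unit southeast of D: delta (east=+1, north=-1); C at (east=1, north=-7).
  B is 5 units northwest of C: delta (east=-5, north=+5); B at (east=-4, north=-2).
  A is 7 units west of B: delta (east=-7, north=+0); A at (east=-11, north=-2).
Therefore A relative to E: (east=-11, north=-2).

Answer: A is at (east=-11, north=-2) relative to E.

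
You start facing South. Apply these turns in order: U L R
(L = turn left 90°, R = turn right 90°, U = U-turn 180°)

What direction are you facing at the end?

Answer: Final heading: North

Derivation:
Start: South
  U (U-turn (180°)) -> North
  L (left (90° counter-clockwise)) -> West
  R (right (90° clockwise)) -> North
Final: North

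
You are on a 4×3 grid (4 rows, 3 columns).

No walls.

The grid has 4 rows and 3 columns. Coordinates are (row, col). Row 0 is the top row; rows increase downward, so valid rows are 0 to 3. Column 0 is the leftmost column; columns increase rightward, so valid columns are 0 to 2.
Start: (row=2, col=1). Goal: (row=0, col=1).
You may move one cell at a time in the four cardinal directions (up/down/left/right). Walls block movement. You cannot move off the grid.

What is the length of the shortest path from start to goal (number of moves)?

Answer: Shortest path length: 2

Derivation:
BFS from (row=2, col=1) until reaching (row=0, col=1):
  Distance 0: (row=2, col=1)
  Distance 1: (row=1, col=1), (row=2, col=0), (row=2, col=2), (row=3, col=1)
  Distance 2: (row=0, col=1), (row=1, col=0), (row=1, col=2), (row=3, col=0), (row=3, col=2)  <- goal reached here
One shortest path (2 moves): (row=2, col=1) -> (row=1, col=1) -> (row=0, col=1)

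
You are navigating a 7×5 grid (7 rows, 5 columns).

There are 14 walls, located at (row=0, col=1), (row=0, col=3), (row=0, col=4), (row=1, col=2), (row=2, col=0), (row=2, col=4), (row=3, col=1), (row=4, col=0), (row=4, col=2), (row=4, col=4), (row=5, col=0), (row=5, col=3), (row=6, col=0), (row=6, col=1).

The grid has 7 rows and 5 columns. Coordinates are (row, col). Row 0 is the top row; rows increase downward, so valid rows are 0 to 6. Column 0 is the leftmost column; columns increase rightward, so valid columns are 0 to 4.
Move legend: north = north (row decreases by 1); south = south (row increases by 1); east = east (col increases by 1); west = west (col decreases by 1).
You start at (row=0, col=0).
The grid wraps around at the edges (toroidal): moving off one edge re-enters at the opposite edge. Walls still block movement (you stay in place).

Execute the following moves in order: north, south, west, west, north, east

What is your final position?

Start: (row=0, col=0)
  north (north): blocked, stay at (row=0, col=0)
  south (south): (row=0, col=0) -> (row=1, col=0)
  west (west): (row=1, col=0) -> (row=1, col=4)
  west (west): (row=1, col=4) -> (row=1, col=3)
  north (north): blocked, stay at (row=1, col=3)
  east (east): (row=1, col=3) -> (row=1, col=4)
Final: (row=1, col=4)

Answer: Final position: (row=1, col=4)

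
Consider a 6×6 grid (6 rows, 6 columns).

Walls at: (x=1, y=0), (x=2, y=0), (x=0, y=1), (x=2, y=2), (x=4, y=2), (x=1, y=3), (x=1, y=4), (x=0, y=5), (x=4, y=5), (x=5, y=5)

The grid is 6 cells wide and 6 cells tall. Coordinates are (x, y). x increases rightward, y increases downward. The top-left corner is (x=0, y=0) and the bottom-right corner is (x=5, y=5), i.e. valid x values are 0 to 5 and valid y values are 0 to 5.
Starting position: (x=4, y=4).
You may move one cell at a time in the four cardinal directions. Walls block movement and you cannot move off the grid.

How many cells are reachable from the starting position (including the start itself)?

BFS flood-fill from (x=4, y=4):
  Distance 0: (x=4, y=4)
  Distance 1: (x=4, y=3), (x=3, y=4), (x=5, y=4)
  Distance 2: (x=3, y=3), (x=5, y=3), (x=2, y=4), (x=3, y=5)
  Distance 3: (x=3, y=2), (x=5, y=2), (x=2, y=3), (x=2, y=5)
  Distance 4: (x=3, y=1), (x=5, y=1), (x=1, y=5)
  Distance 5: (x=3, y=0), (x=5, y=0), (x=2, y=1), (x=4, y=1)
  Distance 6: (x=4, y=0), (x=1, y=1)
  Distance 7: (x=1, y=2)
  Distance 8: (x=0, y=2)
  Distance 9: (x=0, y=3)
  Distance 10: (x=0, y=4)
Total reachable: 25 (grid has 26 open cells total)

Answer: Reachable cells: 25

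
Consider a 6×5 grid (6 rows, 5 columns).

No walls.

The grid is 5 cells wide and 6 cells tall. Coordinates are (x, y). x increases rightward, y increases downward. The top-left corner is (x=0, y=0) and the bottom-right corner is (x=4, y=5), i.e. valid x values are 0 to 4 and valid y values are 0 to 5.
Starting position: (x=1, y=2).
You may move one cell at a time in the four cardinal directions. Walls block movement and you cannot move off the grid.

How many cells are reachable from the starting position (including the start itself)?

Answer: Reachable cells: 30

Derivation:
BFS flood-fill from (x=1, y=2):
  Distance 0: (x=1, y=2)
  Distance 1: (x=1, y=1), (x=0, y=2), (x=2, y=2), (x=1, y=3)
  Distance 2: (x=1, y=0), (x=0, y=1), (x=2, y=1), (x=3, y=2), (x=0, y=3), (x=2, y=3), (x=1, y=4)
  Distance 3: (x=0, y=0), (x=2, y=0), (x=3, y=1), (x=4, y=2), (x=3, y=3), (x=0, y=4), (x=2, y=4), (x=1, y=5)
  Distance 4: (x=3, y=0), (x=4, y=1), (x=4, y=3), (x=3, y=4), (x=0, y=5), (x=2, y=5)
  Distance 5: (x=4, y=0), (x=4, y=4), (x=3, y=5)
  Distance 6: (x=4, y=5)
Total reachable: 30 (grid has 30 open cells total)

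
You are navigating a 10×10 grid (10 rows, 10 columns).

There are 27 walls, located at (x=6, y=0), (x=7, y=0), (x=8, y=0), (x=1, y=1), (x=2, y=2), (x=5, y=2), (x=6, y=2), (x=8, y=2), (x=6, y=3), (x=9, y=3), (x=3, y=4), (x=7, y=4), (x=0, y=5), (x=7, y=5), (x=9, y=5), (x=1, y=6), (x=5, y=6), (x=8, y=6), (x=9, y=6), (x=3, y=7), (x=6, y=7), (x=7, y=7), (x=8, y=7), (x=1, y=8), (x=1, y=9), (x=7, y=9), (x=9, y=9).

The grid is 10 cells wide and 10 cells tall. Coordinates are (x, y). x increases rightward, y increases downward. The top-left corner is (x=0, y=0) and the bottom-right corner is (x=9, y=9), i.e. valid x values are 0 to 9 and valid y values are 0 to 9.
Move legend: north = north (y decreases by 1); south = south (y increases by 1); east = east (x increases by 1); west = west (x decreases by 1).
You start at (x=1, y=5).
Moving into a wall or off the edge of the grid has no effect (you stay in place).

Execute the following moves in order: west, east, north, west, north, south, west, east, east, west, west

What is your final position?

Answer: Final position: (x=0, y=4)

Derivation:
Start: (x=1, y=5)
  west (west): blocked, stay at (x=1, y=5)
  east (east): (x=1, y=5) -> (x=2, y=5)
  north (north): (x=2, y=5) -> (x=2, y=4)
  west (west): (x=2, y=4) -> (x=1, y=4)
  north (north): (x=1, y=4) -> (x=1, y=3)
  south (south): (x=1, y=3) -> (x=1, y=4)
  west (west): (x=1, y=4) -> (x=0, y=4)
  east (east): (x=0, y=4) -> (x=1, y=4)
  east (east): (x=1, y=4) -> (x=2, y=4)
  west (west): (x=2, y=4) -> (x=1, y=4)
  west (west): (x=1, y=4) -> (x=0, y=4)
Final: (x=0, y=4)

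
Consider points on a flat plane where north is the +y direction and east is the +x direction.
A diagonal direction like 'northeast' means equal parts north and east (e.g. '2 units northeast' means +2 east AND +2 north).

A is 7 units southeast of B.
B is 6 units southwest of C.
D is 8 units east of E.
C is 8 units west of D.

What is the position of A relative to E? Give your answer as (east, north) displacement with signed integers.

Answer: A is at (east=1, north=-13) relative to E.

Derivation:
Place E at the origin (east=0, north=0).
  D is 8 units east of E: delta (east=+8, north=+0); D at (east=8, north=0).
  C is 8 units west of D: delta (east=-8, north=+0); C at (east=0, north=0).
  B is 6 units southwest of C: delta (east=-6, north=-6); B at (east=-6, north=-6).
  A is 7 units southeast of B: delta (east=+7, north=-7); A at (east=1, north=-13).
Therefore A relative to E: (east=1, north=-13).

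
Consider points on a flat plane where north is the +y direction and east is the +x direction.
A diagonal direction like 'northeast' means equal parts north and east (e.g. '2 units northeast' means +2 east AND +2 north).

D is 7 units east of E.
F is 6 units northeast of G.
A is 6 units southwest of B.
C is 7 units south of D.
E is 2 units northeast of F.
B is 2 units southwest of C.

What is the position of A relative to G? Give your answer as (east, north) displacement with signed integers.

Answer: A is at (east=7, north=-7) relative to G.

Derivation:
Place G at the origin (east=0, north=0).
  F is 6 units northeast of G: delta (east=+6, north=+6); F at (east=6, north=6).
  E is 2 units northeast of F: delta (east=+2, north=+2); E at (east=8, north=8).
  D is 7 units east of E: delta (east=+7, north=+0); D at (east=15, north=8).
  C is 7 units south of D: delta (east=+0, north=-7); C at (east=15, north=1).
  B is 2 units southwest of C: delta (east=-2, north=-2); B at (east=13, north=-1).
  A is 6 units southwest of B: delta (east=-6, north=-6); A at (east=7, north=-7).
Therefore A relative to G: (east=7, north=-7).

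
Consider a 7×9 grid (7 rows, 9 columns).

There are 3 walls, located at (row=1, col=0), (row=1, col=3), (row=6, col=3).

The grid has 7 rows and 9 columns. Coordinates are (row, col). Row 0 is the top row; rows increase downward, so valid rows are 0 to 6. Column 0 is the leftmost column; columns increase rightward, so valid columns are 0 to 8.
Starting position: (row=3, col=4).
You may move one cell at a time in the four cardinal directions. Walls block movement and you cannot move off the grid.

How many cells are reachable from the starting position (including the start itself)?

BFS flood-fill from (row=3, col=4):
  Distance 0: (row=3, col=4)
  Distance 1: (row=2, col=4), (row=3, col=3), (row=3, col=5), (row=4, col=4)
  Distance 2: (row=1, col=4), (row=2, col=3), (row=2, col=5), (row=3, col=2), (row=3, col=6), (row=4, col=3), (row=4, col=5), (row=5, col=4)
  Distance 3: (row=0, col=4), (row=1, col=5), (row=2, col=2), (row=2, col=6), (row=3, col=1), (row=3, col=7), (row=4, col=2), (row=4, col=6), (row=5, col=3), (row=5, col=5), (row=6, col=4)
  Distance 4: (row=0, col=3), (row=0, col=5), (row=1, col=2), (row=1, col=6), (row=2, col=1), (row=2, col=7), (row=3, col=0), (row=3, col=8), (row=4, col=1), (row=4, col=7), (row=5, col=2), (row=5, col=6), (row=6, col=5)
  Distance 5: (row=0, col=2), (row=0, col=6), (row=1, col=1), (row=1, col=7), (row=2, col=0), (row=2, col=8), (row=4, col=0), (row=4, col=8), (row=5, col=1), (row=5, col=7), (row=6, col=2), (row=6, col=6)
  Distance 6: (row=0, col=1), (row=0, col=7), (row=1, col=8), (row=5, col=0), (row=5, col=8), (row=6, col=1), (row=6, col=7)
  Distance 7: (row=0, col=0), (row=0, col=8), (row=6, col=0), (row=6, col=8)
Total reachable: 60 (grid has 60 open cells total)

Answer: Reachable cells: 60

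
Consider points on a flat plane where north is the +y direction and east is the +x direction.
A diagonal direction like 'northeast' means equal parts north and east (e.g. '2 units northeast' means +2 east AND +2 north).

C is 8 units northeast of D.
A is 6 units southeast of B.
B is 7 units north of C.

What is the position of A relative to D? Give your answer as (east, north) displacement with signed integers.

Answer: A is at (east=14, north=9) relative to D.

Derivation:
Place D at the origin (east=0, north=0).
  C is 8 units northeast of D: delta (east=+8, north=+8); C at (east=8, north=8).
  B is 7 units north of C: delta (east=+0, north=+7); B at (east=8, north=15).
  A is 6 units southeast of B: delta (east=+6, north=-6); A at (east=14, north=9).
Therefore A relative to D: (east=14, north=9).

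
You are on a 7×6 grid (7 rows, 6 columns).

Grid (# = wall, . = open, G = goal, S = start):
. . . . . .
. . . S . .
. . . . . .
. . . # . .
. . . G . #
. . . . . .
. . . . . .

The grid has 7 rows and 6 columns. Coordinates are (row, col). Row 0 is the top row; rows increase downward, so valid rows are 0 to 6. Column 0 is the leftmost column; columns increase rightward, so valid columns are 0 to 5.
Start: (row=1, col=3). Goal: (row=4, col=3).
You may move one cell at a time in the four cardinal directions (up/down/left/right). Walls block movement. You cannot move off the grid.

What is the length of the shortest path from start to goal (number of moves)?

BFS from (row=1, col=3) until reaching (row=4, col=3):
  Distance 0: (row=1, col=3)
  Distance 1: (row=0, col=3), (row=1, col=2), (row=1, col=4), (row=2, col=3)
  Distance 2: (row=0, col=2), (row=0, col=4), (row=1, col=1), (row=1, col=5), (row=2, col=2), (row=2, col=4)
  Distance 3: (row=0, col=1), (row=0, col=5), (row=1, col=0), (row=2, col=1), (row=2, col=5), (row=3, col=2), (row=3, col=4)
  Distance 4: (row=0, col=0), (row=2, col=0), (row=3, col=1), (row=3, col=5), (row=4, col=2), (row=4, col=4)
  Distance 5: (row=3, col=0), (row=4, col=1), (row=4, col=3), (row=5, col=2), (row=5, col=4)  <- goal reached here
One shortest path (5 moves): (row=1, col=3) -> (row=1, col=4) -> (row=2, col=4) -> (row=3, col=4) -> (row=4, col=4) -> (row=4, col=3)

Answer: Shortest path length: 5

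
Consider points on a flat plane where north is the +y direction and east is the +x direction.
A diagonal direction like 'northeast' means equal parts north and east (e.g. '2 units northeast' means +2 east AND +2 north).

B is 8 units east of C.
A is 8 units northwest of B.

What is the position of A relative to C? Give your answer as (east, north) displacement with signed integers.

Place C at the origin (east=0, north=0).
  B is 8 units east of C: delta (east=+8, north=+0); B at (east=8, north=0).
  A is 8 units northwest of B: delta (east=-8, north=+8); A at (east=0, north=8).
Therefore A relative to C: (east=0, north=8).

Answer: A is at (east=0, north=8) relative to C.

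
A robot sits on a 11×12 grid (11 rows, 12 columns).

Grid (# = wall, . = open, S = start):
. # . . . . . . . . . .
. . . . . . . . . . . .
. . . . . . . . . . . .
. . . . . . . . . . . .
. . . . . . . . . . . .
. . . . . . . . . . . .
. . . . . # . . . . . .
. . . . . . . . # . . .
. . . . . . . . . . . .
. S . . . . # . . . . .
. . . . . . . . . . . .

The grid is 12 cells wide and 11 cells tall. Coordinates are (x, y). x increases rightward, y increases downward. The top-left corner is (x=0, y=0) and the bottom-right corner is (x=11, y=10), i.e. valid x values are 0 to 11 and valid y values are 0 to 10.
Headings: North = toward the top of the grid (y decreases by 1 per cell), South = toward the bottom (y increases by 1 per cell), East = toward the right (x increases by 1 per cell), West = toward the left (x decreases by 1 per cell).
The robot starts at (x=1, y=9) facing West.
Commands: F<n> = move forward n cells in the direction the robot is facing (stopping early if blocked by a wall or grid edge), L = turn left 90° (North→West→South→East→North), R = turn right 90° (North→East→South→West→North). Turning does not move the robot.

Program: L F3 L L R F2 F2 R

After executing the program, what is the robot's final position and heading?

Start: (x=1, y=9), facing West
  L: turn left, now facing South
  F3: move forward 1/3 (blocked), now at (x=1, y=10)
  L: turn left, now facing East
  L: turn left, now facing North
  R: turn right, now facing East
  F2: move forward 2, now at (x=3, y=10)
  F2: move forward 2, now at (x=5, y=10)
  R: turn right, now facing South
Final: (x=5, y=10), facing South

Answer: Final position: (x=5, y=10), facing South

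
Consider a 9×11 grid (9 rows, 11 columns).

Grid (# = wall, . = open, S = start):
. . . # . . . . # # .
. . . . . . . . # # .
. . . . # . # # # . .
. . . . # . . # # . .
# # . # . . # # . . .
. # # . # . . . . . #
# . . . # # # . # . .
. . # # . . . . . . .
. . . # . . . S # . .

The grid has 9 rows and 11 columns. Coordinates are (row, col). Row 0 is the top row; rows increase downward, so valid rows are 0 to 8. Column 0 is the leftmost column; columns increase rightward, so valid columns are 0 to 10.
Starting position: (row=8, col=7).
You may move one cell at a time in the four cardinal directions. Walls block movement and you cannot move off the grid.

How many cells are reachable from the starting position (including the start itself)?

BFS flood-fill from (row=8, col=7):
  Distance 0: (row=8, col=7)
  Distance 1: (row=7, col=7), (row=8, col=6)
  Distance 2: (row=6, col=7), (row=7, col=6), (row=7, col=8), (row=8, col=5)
  Distance 3: (row=5, col=7), (row=7, col=5), (row=7, col=9), (row=8, col=4)
  Distance 4: (row=5, col=6), (row=5, col=8), (row=6, col=9), (row=7, col=4), (row=7, col=10), (row=8, col=9)
  Distance 5: (row=4, col=8), (row=5, col=5), (row=5, col=9), (row=6, col=10), (row=8, col=10)
  Distance 6: (row=4, col=5), (row=4, col=9)
  Distance 7: (row=3, col=5), (row=3, col=9), (row=4, col=4), (row=4, col=10)
  Distance 8: (row=2, col=5), (row=2, col=9), (row=3, col=6), (row=3, col=10)
  Distance 9: (row=1, col=5), (row=2, col=10)
  Distance 10: (row=0, col=5), (row=1, col=4), (row=1, col=6), (row=1, col=10)
  Distance 11: (row=0, col=4), (row=0, col=6), (row=0, col=10), (row=1, col=3), (row=1, col=7)
  Distance 12: (row=0, col=7), (row=1, col=2), (row=2, col=3)
  Distance 13: (row=0, col=2), (row=1, col=1), (row=2, col=2), (row=3, col=3)
  Distance 14: (row=0, col=1), (row=1, col=0), (row=2, col=1), (row=3, col=2)
  Distance 15: (row=0, col=0), (row=2, col=0), (row=3, col=1), (row=4, col=2)
  Distance 16: (row=3, col=0)
Total reachable: 59 (grid has 69 open cells total)

Answer: Reachable cells: 59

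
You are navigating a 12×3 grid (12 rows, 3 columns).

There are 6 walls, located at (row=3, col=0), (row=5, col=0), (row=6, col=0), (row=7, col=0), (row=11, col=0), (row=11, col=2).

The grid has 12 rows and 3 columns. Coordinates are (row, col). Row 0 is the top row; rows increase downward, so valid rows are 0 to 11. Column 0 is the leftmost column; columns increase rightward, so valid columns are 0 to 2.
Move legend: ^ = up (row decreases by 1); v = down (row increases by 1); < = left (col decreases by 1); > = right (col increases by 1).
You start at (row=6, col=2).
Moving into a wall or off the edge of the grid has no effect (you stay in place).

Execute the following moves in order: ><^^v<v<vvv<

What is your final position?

Answer: Final position: (row=9, col=0)

Derivation:
Start: (row=6, col=2)
  > (right): blocked, stay at (row=6, col=2)
  < (left): (row=6, col=2) -> (row=6, col=1)
  ^ (up): (row=6, col=1) -> (row=5, col=1)
  ^ (up): (row=5, col=1) -> (row=4, col=1)
  v (down): (row=4, col=1) -> (row=5, col=1)
  < (left): blocked, stay at (row=5, col=1)
  v (down): (row=5, col=1) -> (row=6, col=1)
  < (left): blocked, stay at (row=6, col=1)
  v (down): (row=6, col=1) -> (row=7, col=1)
  v (down): (row=7, col=1) -> (row=8, col=1)
  v (down): (row=8, col=1) -> (row=9, col=1)
  < (left): (row=9, col=1) -> (row=9, col=0)
Final: (row=9, col=0)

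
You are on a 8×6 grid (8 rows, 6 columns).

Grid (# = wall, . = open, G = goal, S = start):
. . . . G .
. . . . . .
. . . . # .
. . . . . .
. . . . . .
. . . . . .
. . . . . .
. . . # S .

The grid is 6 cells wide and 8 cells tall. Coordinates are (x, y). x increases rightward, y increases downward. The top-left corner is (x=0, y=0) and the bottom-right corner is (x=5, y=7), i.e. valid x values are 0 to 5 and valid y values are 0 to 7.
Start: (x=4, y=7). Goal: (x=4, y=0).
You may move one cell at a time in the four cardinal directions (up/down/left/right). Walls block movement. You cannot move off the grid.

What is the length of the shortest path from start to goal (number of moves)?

BFS from (x=4, y=7) until reaching (x=4, y=0):
  Distance 0: (x=4, y=7)
  Distance 1: (x=4, y=6), (x=5, y=7)
  Distance 2: (x=4, y=5), (x=3, y=6), (x=5, y=6)
  Distance 3: (x=4, y=4), (x=3, y=5), (x=5, y=5), (x=2, y=6)
  Distance 4: (x=4, y=3), (x=3, y=4), (x=5, y=4), (x=2, y=5), (x=1, y=6), (x=2, y=7)
  Distance 5: (x=3, y=3), (x=5, y=3), (x=2, y=4), (x=1, y=5), (x=0, y=6), (x=1, y=7)
  Distance 6: (x=3, y=2), (x=5, y=2), (x=2, y=3), (x=1, y=4), (x=0, y=5), (x=0, y=7)
  Distance 7: (x=3, y=1), (x=5, y=1), (x=2, y=2), (x=1, y=3), (x=0, y=4)
  Distance 8: (x=3, y=0), (x=5, y=0), (x=2, y=1), (x=4, y=1), (x=1, y=2), (x=0, y=3)
  Distance 9: (x=2, y=0), (x=4, y=0), (x=1, y=1), (x=0, y=2)  <- goal reached here
One shortest path (9 moves): (x=4, y=7) -> (x=5, y=7) -> (x=5, y=6) -> (x=5, y=5) -> (x=5, y=4) -> (x=5, y=3) -> (x=5, y=2) -> (x=5, y=1) -> (x=4, y=1) -> (x=4, y=0)

Answer: Shortest path length: 9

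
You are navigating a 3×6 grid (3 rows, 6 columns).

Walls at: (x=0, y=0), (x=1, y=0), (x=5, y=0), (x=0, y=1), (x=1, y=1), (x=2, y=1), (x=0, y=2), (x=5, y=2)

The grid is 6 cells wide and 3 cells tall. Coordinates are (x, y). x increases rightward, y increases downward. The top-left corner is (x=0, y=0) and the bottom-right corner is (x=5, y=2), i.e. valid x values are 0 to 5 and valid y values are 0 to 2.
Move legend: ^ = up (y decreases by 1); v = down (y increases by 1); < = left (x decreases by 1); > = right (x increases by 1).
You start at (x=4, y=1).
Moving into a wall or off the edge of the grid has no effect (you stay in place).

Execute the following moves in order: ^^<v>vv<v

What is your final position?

Answer: Final position: (x=3, y=2)

Derivation:
Start: (x=4, y=1)
  ^ (up): (x=4, y=1) -> (x=4, y=0)
  ^ (up): blocked, stay at (x=4, y=0)
  < (left): (x=4, y=0) -> (x=3, y=0)
  v (down): (x=3, y=0) -> (x=3, y=1)
  > (right): (x=3, y=1) -> (x=4, y=1)
  v (down): (x=4, y=1) -> (x=4, y=2)
  v (down): blocked, stay at (x=4, y=2)
  < (left): (x=4, y=2) -> (x=3, y=2)
  v (down): blocked, stay at (x=3, y=2)
Final: (x=3, y=2)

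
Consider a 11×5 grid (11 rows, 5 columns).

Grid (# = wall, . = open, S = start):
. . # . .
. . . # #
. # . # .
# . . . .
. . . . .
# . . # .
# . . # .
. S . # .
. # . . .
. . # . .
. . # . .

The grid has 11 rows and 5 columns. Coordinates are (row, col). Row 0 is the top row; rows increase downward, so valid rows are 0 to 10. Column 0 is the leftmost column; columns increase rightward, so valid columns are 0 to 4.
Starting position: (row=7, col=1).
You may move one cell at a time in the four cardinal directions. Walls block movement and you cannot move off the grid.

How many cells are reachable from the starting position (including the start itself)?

BFS flood-fill from (row=7, col=1):
  Distance 0: (row=7, col=1)
  Distance 1: (row=6, col=1), (row=7, col=0), (row=7, col=2)
  Distance 2: (row=5, col=1), (row=6, col=2), (row=8, col=0), (row=8, col=2)
  Distance 3: (row=4, col=1), (row=5, col=2), (row=8, col=3), (row=9, col=0)
  Distance 4: (row=3, col=1), (row=4, col=0), (row=4, col=2), (row=8, col=4), (row=9, col=1), (row=9, col=3), (row=10, col=0)
  Distance 5: (row=3, col=2), (row=4, col=3), (row=7, col=4), (row=9, col=4), (row=10, col=1), (row=10, col=3)
  Distance 6: (row=2, col=2), (row=3, col=3), (row=4, col=4), (row=6, col=4), (row=10, col=4)
  Distance 7: (row=1, col=2), (row=3, col=4), (row=5, col=4)
  Distance 8: (row=1, col=1), (row=2, col=4)
  Distance 9: (row=0, col=1), (row=1, col=0)
  Distance 10: (row=0, col=0), (row=2, col=0)
Total reachable: 39 (grid has 41 open cells total)

Answer: Reachable cells: 39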